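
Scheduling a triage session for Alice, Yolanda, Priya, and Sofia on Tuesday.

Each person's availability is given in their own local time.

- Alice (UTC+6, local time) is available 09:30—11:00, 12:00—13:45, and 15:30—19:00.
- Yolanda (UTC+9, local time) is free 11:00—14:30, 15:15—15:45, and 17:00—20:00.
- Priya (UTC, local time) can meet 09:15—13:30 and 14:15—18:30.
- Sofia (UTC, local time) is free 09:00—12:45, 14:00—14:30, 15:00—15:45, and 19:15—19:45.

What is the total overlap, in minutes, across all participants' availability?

90 minutes

Alice → UTC: 03:30–05:00, 06:00–07:45, 09:30–13:00.
Yolanda → UTC: 02:00–05:30, 06:15–06:45, 08:00–11:00.
Priya → UTC: 09:15–13:30, 14:15–18:30.
Sofia → UTC: 09:00–12:45, 14:00–14:30, 15:00–15:45, 19:15–19:45.
Alice ∩ Yolanda: 03:30–05:00, 06:15–06:45, 09:30–11:00.
Alice ∩ Yolanda ∩ Priya: 09:30–11:00.
Alice ∩ Yolanda ∩ Priya ∩ Sofia: 09:30–11:00.
Total common minutes: 90.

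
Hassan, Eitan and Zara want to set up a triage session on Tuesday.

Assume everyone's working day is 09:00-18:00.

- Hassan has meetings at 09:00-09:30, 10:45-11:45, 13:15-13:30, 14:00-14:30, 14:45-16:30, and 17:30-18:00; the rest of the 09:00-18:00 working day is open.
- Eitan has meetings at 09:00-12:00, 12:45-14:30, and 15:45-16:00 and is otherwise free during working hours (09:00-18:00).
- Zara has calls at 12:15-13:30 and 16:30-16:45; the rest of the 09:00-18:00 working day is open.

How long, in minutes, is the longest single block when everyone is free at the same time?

Hassan free within 09:00–18:00: 09:30–10:45, 11:45–13:15, 13:30–14:00, 14:30–14:45, 16:30–17:30.
Eitan free within 09:00–18:00: 12:00–12:45, 14:30–15:45, 16:00–18:00.
Zara free within 09:00–18:00: 09:00–12:15, 13:30–16:30, 16:45–18:00.
Hassan ∩ Eitan: 12:00–12:45, 14:30–14:45, 16:30–17:30.
Hassan ∩ Eitan ∩ Zara: 12:00–12:15, 14:30–14:45, 16:45–17:30.
Common window lengths: 15, 15, 45 min; longest is 45.

45 minutes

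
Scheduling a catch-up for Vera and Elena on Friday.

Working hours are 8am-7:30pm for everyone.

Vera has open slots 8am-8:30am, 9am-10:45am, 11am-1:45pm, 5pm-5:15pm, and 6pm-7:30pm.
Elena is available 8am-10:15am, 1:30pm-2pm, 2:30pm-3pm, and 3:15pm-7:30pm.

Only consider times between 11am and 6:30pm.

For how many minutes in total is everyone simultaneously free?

60 minutes

Vera ∩ Elena: 08:00–08:30, 09:00–10:15, 13:30–13:45, 17:00–17:15, 18:00–19:30.
Restricted to 11:00–18:30: 13:30–13:45, 17:00–17:15, 18:00–18:30.
Total common minutes: 15 + 15 + 30 = 60.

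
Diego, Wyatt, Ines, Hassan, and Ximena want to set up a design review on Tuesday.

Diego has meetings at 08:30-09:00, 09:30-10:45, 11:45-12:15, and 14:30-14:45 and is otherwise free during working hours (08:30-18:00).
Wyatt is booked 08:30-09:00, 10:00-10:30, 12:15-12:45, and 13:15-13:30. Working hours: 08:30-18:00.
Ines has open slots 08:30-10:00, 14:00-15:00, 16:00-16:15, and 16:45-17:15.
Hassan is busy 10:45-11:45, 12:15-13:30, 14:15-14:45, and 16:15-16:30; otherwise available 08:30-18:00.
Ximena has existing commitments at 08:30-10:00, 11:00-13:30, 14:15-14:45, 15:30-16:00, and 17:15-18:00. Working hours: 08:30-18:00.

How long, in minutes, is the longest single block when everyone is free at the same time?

Diego free within 08:30–18:00: 09:00–09:30, 10:45–11:45, 12:15–14:30, 14:45–18:00.
Wyatt free within 08:30–18:00: 09:00–10:00, 10:30–12:15, 12:45–13:15, 13:30–18:00.
Hassan free within 08:30–18:00: 08:30–10:45, 11:45–12:15, 13:30–14:15, 14:45–16:15, 16:30–18:00.
Ximena free within 08:30–18:00: 10:00–11:00, 13:30–14:15, 14:45–15:30, 16:00–17:15.
Diego ∩ Wyatt: 09:00–09:30, 10:45–11:45, 12:45–13:15, 13:30–14:30, 14:45–18:00.
Diego ∩ Wyatt ∩ Ines: 09:00–09:30, 14:00–14:30, 14:45–15:00, 16:00–16:15, 16:45–17:15.
Diego ∩ Wyatt ∩ Ines ∩ Hassan: 09:00–09:30, 14:00–14:15, 14:45–15:00, 16:00–16:15, 16:45–17:15.
Diego ∩ Wyatt ∩ Ines ∩ Hassan ∩ Ximena: 14:00–14:15, 14:45–15:00, 16:00–16:15, 16:45–17:15.
Common window lengths: 15, 15, 15, 30 min; longest is 30.

30 minutes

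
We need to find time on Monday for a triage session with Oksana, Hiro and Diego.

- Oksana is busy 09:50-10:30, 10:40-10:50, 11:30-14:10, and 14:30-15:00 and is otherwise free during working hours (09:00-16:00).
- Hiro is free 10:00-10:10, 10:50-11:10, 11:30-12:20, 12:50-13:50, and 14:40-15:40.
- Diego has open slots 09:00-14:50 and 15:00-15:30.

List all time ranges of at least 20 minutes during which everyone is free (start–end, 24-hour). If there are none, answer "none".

Oksana free within 09:00–16:00: 09:00–09:50, 10:30–10:40, 10:50–11:30, 14:10–14:30, 15:00–16:00.
Oksana ∩ Hiro: 10:50–11:10, 15:00–15:40.
Oksana ∩ Hiro ∩ Diego: 10:50–11:10, 15:00–15:30.
Windows ≥ 20 min: 10:50–11:10, 15:00–15:30.

10:50–11:10, 15:00–15:30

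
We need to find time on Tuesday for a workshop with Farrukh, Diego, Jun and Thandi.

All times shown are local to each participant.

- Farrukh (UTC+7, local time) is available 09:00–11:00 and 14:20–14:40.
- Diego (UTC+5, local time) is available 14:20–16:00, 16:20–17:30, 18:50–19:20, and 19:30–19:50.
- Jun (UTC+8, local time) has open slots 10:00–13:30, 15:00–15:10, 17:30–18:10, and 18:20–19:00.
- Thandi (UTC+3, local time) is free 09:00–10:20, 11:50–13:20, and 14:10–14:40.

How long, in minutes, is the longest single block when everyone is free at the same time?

Farrukh → UTC: 02:00–04:00, 07:20–07:40.
Diego → UTC: 09:20–11:00, 11:20–12:30, 13:50–14:20, 14:30–14:50.
Jun → UTC: 02:00–05:30, 07:00–07:10, 09:30–10:10, 10:20–11:00.
Thandi → UTC: 06:00–07:20, 08:50–10:20, 11:10–11:40.
Farrukh ∩ Diego: (none).
Farrukh ∩ Diego ∩ Jun: (none).
Farrukh ∩ Diego ∩ Jun ∩ Thandi: (none).
No common window.

0 minutes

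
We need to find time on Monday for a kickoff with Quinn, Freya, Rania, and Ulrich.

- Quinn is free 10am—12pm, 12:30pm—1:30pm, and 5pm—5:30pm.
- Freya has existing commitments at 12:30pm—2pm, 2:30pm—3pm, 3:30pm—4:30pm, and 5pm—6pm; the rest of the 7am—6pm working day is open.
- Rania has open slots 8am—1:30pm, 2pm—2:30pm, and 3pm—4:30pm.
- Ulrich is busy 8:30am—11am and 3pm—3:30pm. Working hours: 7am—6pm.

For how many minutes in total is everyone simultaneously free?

Freya free within 07:00–18:00: 07:00–12:30, 14:00–14:30, 15:00–15:30, 16:30–17:00.
Ulrich free within 07:00–18:00: 07:00–08:30, 11:00–15:00, 15:30–18:00.
Quinn ∩ Freya: 10:00–12:00.
Quinn ∩ Freya ∩ Rania: 10:00–12:00.
Quinn ∩ Freya ∩ Rania ∩ Ulrich: 11:00–12:00.
Total common minutes: 60.

60 minutes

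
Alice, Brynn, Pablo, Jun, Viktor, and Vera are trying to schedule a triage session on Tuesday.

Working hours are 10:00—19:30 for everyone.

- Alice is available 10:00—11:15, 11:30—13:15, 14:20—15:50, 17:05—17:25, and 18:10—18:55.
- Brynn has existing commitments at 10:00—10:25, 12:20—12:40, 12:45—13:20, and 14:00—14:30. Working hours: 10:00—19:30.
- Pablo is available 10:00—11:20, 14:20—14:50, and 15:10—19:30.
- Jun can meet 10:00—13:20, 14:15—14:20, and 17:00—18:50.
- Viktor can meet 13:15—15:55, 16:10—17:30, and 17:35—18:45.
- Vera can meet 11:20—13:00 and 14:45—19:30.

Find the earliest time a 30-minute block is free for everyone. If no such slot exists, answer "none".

18:10

Brynn free within 10:00–19:30: 10:25–12:20, 12:40–12:45, 13:20–14:00, 14:30–19:30.
Alice ∩ Brynn: 10:25–11:15, 11:30–12:20, 12:40–12:45, 14:30–15:50, 17:05–17:25, 18:10–18:55.
Alice ∩ Brynn ∩ Pablo: 10:25–11:15, 14:30–14:50, 15:10–15:50, 17:05–17:25, 18:10–18:55.
Alice ∩ Brynn ∩ Pablo ∩ Jun: 10:25–11:15, 17:05–17:25, 18:10–18:50.
Alice ∩ Brynn ∩ Pablo ∩ Jun ∩ Viktor: 17:05–17:25, 18:10–18:45.
Alice ∩ Brynn ∩ Pablo ∩ Jun ∩ Viktor ∩ Vera: 17:05–17:25, 18:10–18:45.
Windows ≥ 30 min: 18:10–18:45.
Earliest such window starts at 18:10.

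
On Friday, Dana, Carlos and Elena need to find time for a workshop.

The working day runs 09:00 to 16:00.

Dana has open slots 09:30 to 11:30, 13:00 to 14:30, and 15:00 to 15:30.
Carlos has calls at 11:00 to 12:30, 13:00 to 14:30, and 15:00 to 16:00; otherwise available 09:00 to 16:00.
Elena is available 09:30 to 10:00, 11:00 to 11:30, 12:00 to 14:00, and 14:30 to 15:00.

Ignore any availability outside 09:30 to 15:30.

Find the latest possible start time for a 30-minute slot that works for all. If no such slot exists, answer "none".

09:30

Carlos free within 09:00–16:00: 09:00–11:00, 12:30–13:00, 14:30–15:00.
Dana ∩ Carlos: 09:30–11:00.
Dana ∩ Carlos ∩ Elena: 09:30–10:00.
Restricted to 09:30–15:30: 09:30–10:00.
Windows ≥ 30 min: 09:30–10:00.
Latest start in the last window 09:30–10:00 is 10:00 − 30 min = 09:30.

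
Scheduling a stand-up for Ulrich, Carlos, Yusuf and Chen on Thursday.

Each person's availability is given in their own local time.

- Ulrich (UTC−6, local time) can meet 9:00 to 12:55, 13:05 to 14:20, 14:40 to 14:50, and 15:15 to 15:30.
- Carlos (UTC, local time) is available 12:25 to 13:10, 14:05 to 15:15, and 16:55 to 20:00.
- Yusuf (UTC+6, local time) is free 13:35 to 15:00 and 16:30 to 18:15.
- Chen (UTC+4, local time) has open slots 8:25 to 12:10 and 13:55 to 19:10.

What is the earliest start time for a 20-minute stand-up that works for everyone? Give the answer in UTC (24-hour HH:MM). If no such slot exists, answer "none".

none

Ulrich → UTC: 15:00–18:55, 19:05–20:20, 20:40–20:50, 21:15–21:30.
Carlos → UTC: 12:25–13:10, 14:05–15:15, 16:55–20:00.
Yusuf → UTC: 07:35–09:00, 10:30–12:15.
Chen → UTC: 04:25–08:10, 09:55–15:10.
Ulrich ∩ Carlos: 15:00–15:15, 16:55–18:55, 19:05–20:00.
Ulrich ∩ Carlos ∩ Yusuf: (none).
Ulrich ∩ Carlos ∩ Yusuf ∩ Chen: (none).
Windows ≥ 20 min: (none).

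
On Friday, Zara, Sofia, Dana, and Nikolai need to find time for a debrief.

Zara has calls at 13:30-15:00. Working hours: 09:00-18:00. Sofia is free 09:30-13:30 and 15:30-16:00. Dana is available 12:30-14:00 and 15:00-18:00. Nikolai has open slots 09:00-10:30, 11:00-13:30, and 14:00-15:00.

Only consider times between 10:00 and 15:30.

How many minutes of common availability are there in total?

Zara free within 09:00–18:00: 09:00–13:30, 15:00–18:00.
Zara ∩ Sofia: 09:30–13:30, 15:30–16:00.
Zara ∩ Sofia ∩ Dana: 12:30–13:30, 15:30–16:00.
Zara ∩ Sofia ∩ Dana ∩ Nikolai: 12:30–13:30.
Restricted to 10:00–15:30: 12:30–13:30.
Total common minutes: 60.

60 minutes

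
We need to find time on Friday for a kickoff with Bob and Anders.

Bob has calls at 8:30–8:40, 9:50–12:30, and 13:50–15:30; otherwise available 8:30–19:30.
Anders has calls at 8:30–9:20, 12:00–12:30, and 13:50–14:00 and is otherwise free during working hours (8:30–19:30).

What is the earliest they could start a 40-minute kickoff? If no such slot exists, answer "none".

12:30

Bob free within 08:30–19:30: 08:40–09:50, 12:30–13:50, 15:30–19:30.
Anders free within 08:30–19:30: 09:20–12:00, 12:30–13:50, 14:00–19:30.
Bob ∩ Anders: 09:20–09:50, 12:30–13:50, 15:30–19:30.
Windows ≥ 40 min: 12:30–13:50, 15:30–19:30.
Earliest such window starts at 12:30.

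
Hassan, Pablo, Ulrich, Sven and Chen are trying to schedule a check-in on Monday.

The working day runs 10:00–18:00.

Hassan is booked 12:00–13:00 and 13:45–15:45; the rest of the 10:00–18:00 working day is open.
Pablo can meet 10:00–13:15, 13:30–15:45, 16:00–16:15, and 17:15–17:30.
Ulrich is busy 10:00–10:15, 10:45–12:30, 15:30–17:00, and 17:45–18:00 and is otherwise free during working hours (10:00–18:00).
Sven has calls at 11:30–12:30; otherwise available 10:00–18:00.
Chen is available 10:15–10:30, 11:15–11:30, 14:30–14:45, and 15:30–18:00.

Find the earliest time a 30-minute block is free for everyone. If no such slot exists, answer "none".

Hassan free within 10:00–18:00: 10:00–12:00, 13:00–13:45, 15:45–18:00.
Ulrich free within 10:00–18:00: 10:15–10:45, 12:30–15:30, 17:00–17:45.
Sven free within 10:00–18:00: 10:00–11:30, 12:30–18:00.
Hassan ∩ Pablo: 10:00–12:00, 13:00–13:15, 13:30–13:45, 16:00–16:15, 17:15–17:30.
Hassan ∩ Pablo ∩ Ulrich: 10:15–10:45, 13:00–13:15, 13:30–13:45, 17:15–17:30.
Hassan ∩ Pablo ∩ Ulrich ∩ Sven: 10:15–10:45, 13:00–13:15, 13:30–13:45, 17:15–17:30.
Hassan ∩ Pablo ∩ Ulrich ∩ Sven ∩ Chen: 10:15–10:30, 17:15–17:30.
Windows ≥ 30 min: (none).

none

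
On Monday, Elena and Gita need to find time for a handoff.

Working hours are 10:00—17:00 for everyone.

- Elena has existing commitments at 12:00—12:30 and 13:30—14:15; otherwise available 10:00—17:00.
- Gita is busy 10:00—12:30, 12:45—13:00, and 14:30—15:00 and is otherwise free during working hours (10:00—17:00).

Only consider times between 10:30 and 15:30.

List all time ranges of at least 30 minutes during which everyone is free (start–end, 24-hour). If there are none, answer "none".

Elena free within 10:00–17:00: 10:00–12:00, 12:30–13:30, 14:15–17:00.
Gita free within 10:00–17:00: 12:30–12:45, 13:00–14:30, 15:00–17:00.
Elena ∩ Gita: 12:30–12:45, 13:00–13:30, 14:15–14:30, 15:00–17:00.
Restricted to 10:30–15:30: 12:30–12:45, 13:00–13:30, 14:15–14:30, 15:00–15:30.
Windows ≥ 30 min: 13:00–13:30, 15:00–15:30.

13:00–13:30, 15:00–15:30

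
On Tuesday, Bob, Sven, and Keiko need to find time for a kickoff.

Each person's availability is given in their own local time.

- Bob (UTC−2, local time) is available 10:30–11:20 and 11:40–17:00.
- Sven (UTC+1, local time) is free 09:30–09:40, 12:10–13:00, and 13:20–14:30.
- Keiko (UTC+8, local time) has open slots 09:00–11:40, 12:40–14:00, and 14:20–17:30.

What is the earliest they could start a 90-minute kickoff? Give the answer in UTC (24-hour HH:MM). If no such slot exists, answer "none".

none

Bob → UTC: 12:30–13:20, 13:40–19:00.
Sven → UTC: 08:30–08:40, 11:10–12:00, 12:20–13:30.
Keiko → UTC: 01:00–03:40, 04:40–06:00, 06:20–09:30.
Bob ∩ Sven: 12:30–13:20.
Bob ∩ Sven ∩ Keiko: (none).
Windows ≥ 90 min: (none).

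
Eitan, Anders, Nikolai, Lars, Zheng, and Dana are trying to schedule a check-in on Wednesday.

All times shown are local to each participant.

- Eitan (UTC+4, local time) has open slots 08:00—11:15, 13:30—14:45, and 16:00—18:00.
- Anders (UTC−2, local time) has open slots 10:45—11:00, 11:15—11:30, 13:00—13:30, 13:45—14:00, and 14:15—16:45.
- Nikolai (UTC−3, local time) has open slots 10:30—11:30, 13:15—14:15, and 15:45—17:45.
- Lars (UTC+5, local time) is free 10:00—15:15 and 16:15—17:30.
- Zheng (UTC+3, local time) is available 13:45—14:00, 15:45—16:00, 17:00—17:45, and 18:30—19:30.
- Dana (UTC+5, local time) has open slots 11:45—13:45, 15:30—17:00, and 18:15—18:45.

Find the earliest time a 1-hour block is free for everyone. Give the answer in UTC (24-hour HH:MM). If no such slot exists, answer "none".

Eitan → UTC: 04:00–07:15, 09:30–10:45, 12:00–14:00.
Anders → UTC: 12:45–13:00, 13:15–13:30, 15:00–15:30, 15:45–16:00, 16:15–18:45.
Nikolai → UTC: 13:30–14:30, 16:15–17:15, 18:45–20:45.
Lars → UTC: 05:00–10:15, 11:15–12:30.
Zheng → UTC: 10:45–11:00, 12:45–13:00, 14:00–14:45, 15:30–16:30.
Dana → UTC: 06:45–08:45, 10:30–12:00, 13:15–13:45.
Eitan ∩ Anders: 12:45–13:00, 13:15–13:30.
Eitan ∩ Anders ∩ Nikolai: (none).
Eitan ∩ Anders ∩ Nikolai ∩ Lars: (none).
Eitan ∩ Anders ∩ Nikolai ∩ Lars ∩ Zheng: (none).
Eitan ∩ Anders ∩ Nikolai ∩ Lars ∩ Zheng ∩ Dana: (none).
Windows ≥ 60 min: (none).

none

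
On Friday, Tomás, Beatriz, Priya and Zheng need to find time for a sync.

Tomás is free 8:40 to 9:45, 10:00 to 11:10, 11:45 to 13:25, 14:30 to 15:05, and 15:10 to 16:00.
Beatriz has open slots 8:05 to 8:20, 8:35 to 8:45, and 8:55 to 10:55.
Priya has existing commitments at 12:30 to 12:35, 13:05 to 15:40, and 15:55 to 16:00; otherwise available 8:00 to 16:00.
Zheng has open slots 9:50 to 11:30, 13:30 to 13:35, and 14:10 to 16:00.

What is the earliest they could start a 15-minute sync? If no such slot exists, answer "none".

Priya free within 08:00–16:00: 08:00–12:30, 12:35–13:05, 15:40–15:55.
Tomás ∩ Beatriz: 08:40–08:45, 08:55–09:45, 10:00–10:55.
Tomás ∩ Beatriz ∩ Priya: 08:40–08:45, 08:55–09:45, 10:00–10:55.
Tomás ∩ Beatriz ∩ Priya ∩ Zheng: 10:00–10:55.
Windows ≥ 15 min: 10:00–10:55.
Earliest such window starts at 10:00.

10:00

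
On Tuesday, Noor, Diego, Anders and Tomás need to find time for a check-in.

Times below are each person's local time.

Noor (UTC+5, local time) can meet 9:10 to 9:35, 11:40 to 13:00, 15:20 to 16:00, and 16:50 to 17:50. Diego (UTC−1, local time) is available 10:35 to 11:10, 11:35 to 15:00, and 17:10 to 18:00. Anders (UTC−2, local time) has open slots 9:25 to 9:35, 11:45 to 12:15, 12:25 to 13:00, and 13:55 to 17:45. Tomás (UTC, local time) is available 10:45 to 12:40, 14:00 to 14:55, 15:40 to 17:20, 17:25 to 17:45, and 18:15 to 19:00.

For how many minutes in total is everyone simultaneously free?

Noor → UTC: 04:10–04:35, 06:40–08:00, 10:20–11:00, 11:50–12:50.
Diego → UTC: 11:35–12:10, 12:35–16:00, 18:10–19:00.
Anders → UTC: 11:25–11:35, 13:45–14:15, 14:25–15:00, 15:55–19:45.
Tomás → UTC: 10:45–12:40, 14:00–14:55, 15:40–17:20, 17:25–17:45, 18:15–19:00.
Noor ∩ Diego: 11:50–12:10, 12:35–12:50.
Noor ∩ Diego ∩ Anders: (none).
Noor ∩ Diego ∩ Anders ∩ Tomás: (none).
Total common minutes: 0.

0 minutes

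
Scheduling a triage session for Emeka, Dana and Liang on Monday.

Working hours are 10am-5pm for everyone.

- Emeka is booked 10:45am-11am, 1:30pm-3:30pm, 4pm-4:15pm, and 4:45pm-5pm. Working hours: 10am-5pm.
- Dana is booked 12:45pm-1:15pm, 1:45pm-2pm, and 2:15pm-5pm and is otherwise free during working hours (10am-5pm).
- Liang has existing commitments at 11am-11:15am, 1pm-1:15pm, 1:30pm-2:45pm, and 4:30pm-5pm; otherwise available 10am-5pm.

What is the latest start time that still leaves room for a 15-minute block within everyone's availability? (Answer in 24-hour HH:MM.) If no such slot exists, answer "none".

13:15

Emeka free within 10:00–17:00: 10:00–10:45, 11:00–13:30, 15:30–16:00, 16:15–16:45.
Dana free within 10:00–17:00: 10:00–12:45, 13:15–13:45, 14:00–14:15.
Liang free within 10:00–17:00: 10:00–11:00, 11:15–13:00, 13:15–13:30, 14:45–16:30.
Emeka ∩ Dana: 10:00–10:45, 11:00–12:45, 13:15–13:30.
Emeka ∩ Dana ∩ Liang: 10:00–10:45, 11:15–12:45, 13:15–13:30.
Windows ≥ 15 min: 10:00–10:45, 11:15–12:45, 13:15–13:30.
Latest start in the last window 13:15–13:30 is 13:30 − 15 min = 13:15.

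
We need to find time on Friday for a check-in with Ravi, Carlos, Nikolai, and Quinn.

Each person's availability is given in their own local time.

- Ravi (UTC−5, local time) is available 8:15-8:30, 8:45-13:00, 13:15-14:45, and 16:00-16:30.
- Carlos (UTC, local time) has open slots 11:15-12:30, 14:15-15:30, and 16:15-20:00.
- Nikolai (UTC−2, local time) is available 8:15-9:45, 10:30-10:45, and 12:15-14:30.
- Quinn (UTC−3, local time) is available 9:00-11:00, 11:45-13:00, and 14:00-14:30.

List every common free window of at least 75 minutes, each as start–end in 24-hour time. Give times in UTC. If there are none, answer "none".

Ravi → UTC: 13:15–13:30, 13:45–18:00, 18:15–19:45, 21:00–21:30.
Carlos → UTC: 11:15–12:30, 14:15–15:30, 16:15–20:00.
Nikolai → UTC: 10:15–11:45, 12:30–12:45, 14:15–16:30.
Quinn → UTC: 12:00–14:00, 14:45–16:00, 17:00–17:30.
Ravi ∩ Carlos: 14:15–15:30, 16:15–18:00, 18:15–19:45.
Ravi ∩ Carlos ∩ Nikolai: 14:15–15:30, 16:15–16:30.
Ravi ∩ Carlos ∩ Nikolai ∩ Quinn: 14:45–15:30.
Windows ≥ 75 min: (none).

none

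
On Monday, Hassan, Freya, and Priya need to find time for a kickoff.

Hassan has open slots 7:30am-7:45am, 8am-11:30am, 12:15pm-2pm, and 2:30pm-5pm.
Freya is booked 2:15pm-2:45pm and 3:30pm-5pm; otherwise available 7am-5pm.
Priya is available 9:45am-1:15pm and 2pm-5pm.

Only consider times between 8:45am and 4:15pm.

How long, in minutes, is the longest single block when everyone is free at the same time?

Freya free within 07:00–17:00: 07:00–14:15, 14:45–15:30.
Hassan ∩ Freya: 07:30–07:45, 08:00–11:30, 12:15–14:00, 14:45–15:30.
Hassan ∩ Freya ∩ Priya: 09:45–11:30, 12:15–13:15, 14:45–15:30.
Restricted to 08:45–16:15: 09:45–11:30, 12:15–13:15, 14:45–15:30.
Common window lengths: 105, 60, 45 min; longest is 105.

105 minutes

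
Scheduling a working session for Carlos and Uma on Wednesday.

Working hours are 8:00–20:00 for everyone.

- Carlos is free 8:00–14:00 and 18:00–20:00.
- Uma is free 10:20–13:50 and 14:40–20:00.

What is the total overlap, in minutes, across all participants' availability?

330 minutes

Carlos ∩ Uma: 10:20–13:50, 18:00–20:00.
Total common minutes: 210 + 120 = 330.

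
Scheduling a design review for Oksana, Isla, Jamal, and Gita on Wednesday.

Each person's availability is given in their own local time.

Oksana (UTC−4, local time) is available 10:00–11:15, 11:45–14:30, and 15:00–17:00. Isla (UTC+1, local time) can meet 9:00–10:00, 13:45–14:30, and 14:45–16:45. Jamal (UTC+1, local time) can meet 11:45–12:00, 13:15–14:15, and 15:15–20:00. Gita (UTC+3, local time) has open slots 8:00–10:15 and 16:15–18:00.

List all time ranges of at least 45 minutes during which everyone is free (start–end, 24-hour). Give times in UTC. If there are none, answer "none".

Oksana → UTC: 14:00–15:15, 15:45–18:30, 19:00–21:00.
Isla → UTC: 08:00–09:00, 12:45–13:30, 13:45–15:45.
Jamal → UTC: 10:45–11:00, 12:15–13:15, 14:15–19:00.
Gita → UTC: 05:00–07:15, 13:15–15:00.
Oksana ∩ Isla: 14:00–15:15.
Oksana ∩ Isla ∩ Jamal: 14:15–15:15.
Oksana ∩ Isla ∩ Jamal ∩ Gita: 14:15–15:00.
Windows ≥ 45 min: 14:15–15:00.

14:15–15:00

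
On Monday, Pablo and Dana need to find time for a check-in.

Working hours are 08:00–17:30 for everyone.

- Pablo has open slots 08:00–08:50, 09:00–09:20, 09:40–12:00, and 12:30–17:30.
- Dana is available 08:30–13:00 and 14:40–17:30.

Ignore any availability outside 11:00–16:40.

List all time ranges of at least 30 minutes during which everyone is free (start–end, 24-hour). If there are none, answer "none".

Pablo ∩ Dana: 08:30–08:50, 09:00–09:20, 09:40–12:00, 12:30–13:00, 14:40–17:30.
Restricted to 11:00–16:40: 11:00–12:00, 12:30–13:00, 14:40–16:40.
Windows ≥ 30 min: 11:00–12:00, 12:30–13:00, 14:40–16:40.

11:00–12:00, 12:30–13:00, 14:40–16:40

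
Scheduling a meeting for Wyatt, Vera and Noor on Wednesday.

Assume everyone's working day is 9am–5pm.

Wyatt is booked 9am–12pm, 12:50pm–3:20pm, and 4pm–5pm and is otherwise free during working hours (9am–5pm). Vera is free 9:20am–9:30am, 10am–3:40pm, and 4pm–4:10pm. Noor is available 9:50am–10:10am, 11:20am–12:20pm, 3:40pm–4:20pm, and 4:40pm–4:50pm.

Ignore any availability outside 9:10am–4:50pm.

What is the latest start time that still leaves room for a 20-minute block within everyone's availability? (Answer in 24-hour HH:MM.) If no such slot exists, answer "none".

Wyatt free within 09:00–17:00: 12:00–12:50, 15:20–16:00.
Wyatt ∩ Vera: 12:00–12:50, 15:20–15:40.
Wyatt ∩ Vera ∩ Noor: 12:00–12:20.
Restricted to 09:10–16:50: 12:00–12:20.
Windows ≥ 20 min: 12:00–12:20.
Latest start in the last window 12:00–12:20 is 12:20 − 20 min = 12:00.

12:00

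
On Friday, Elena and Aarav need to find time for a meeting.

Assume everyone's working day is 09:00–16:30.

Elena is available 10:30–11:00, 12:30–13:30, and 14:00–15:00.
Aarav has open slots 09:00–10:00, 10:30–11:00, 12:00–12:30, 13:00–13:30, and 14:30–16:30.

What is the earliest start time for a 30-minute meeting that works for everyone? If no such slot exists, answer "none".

10:30

Elena ∩ Aarav: 10:30–11:00, 13:00–13:30, 14:30–15:00.
Windows ≥ 30 min: 10:30–11:00, 13:00–13:30, 14:30–15:00.
Earliest such window starts at 10:30.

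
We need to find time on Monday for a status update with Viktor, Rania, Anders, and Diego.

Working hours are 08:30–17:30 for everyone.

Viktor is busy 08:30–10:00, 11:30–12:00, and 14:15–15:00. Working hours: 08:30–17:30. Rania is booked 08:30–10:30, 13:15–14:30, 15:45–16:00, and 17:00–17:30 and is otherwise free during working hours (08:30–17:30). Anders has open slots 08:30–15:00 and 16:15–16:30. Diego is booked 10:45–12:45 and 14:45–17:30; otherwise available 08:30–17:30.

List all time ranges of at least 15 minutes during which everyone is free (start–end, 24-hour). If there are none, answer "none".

10:30–10:45, 12:45–13:15

Viktor free within 08:30–17:30: 10:00–11:30, 12:00–14:15, 15:00–17:30.
Rania free within 08:30–17:30: 10:30–13:15, 14:30–15:45, 16:00–17:00.
Diego free within 08:30–17:30: 08:30–10:45, 12:45–14:45.
Viktor ∩ Rania: 10:30–11:30, 12:00–13:15, 15:00–15:45, 16:00–17:00.
Viktor ∩ Rania ∩ Anders: 10:30–11:30, 12:00–13:15, 16:15–16:30.
Viktor ∩ Rania ∩ Anders ∩ Diego: 10:30–10:45, 12:45–13:15.
Windows ≥ 15 min: 10:30–10:45, 12:45–13:15.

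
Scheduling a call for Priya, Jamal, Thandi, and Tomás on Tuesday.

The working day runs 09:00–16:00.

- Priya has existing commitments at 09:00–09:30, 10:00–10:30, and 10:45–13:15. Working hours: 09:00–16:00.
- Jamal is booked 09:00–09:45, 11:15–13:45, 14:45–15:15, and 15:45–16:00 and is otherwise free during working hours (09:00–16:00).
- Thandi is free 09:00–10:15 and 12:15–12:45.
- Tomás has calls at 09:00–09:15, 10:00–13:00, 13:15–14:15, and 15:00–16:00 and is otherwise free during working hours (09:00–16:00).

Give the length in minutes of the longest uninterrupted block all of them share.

15 minutes

Priya free within 09:00–16:00: 09:30–10:00, 10:30–10:45, 13:15–16:00.
Jamal free within 09:00–16:00: 09:45–11:15, 13:45–14:45, 15:15–15:45.
Tomás free within 09:00–16:00: 09:15–10:00, 13:00–13:15, 14:15–15:00.
Priya ∩ Jamal: 09:45–10:00, 10:30–10:45, 13:45–14:45, 15:15–15:45.
Priya ∩ Jamal ∩ Thandi: 09:45–10:00.
Priya ∩ Jamal ∩ Thandi ∩ Tomás: 09:45–10:00.
Single common window of 15 minutes.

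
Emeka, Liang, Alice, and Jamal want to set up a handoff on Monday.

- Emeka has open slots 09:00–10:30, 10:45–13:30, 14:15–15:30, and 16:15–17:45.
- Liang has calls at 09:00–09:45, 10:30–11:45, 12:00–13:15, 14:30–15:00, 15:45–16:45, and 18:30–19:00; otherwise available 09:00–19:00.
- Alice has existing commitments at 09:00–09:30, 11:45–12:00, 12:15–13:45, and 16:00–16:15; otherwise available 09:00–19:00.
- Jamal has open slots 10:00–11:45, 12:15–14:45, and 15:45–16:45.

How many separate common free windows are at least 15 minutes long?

2

Liang free within 09:00–19:00: 09:45–10:30, 11:45–12:00, 13:15–14:30, 15:00–15:45, 16:45–18:30.
Alice free within 09:00–19:00: 09:30–11:45, 12:00–12:15, 13:45–16:00, 16:15–19:00.
Emeka ∩ Liang: 09:45–10:30, 11:45–12:00, 13:15–13:30, 14:15–14:30, 15:00–15:30, 16:45–17:45.
Emeka ∩ Liang ∩ Alice: 09:45–10:30, 14:15–14:30, 15:00–15:30, 16:45–17:45.
Emeka ∩ Liang ∩ Alice ∩ Jamal: 10:00–10:30, 14:15–14:30.
Windows ≥ 15 min: 10:00–10:30, 14:15–14:30.
That's 2 windows.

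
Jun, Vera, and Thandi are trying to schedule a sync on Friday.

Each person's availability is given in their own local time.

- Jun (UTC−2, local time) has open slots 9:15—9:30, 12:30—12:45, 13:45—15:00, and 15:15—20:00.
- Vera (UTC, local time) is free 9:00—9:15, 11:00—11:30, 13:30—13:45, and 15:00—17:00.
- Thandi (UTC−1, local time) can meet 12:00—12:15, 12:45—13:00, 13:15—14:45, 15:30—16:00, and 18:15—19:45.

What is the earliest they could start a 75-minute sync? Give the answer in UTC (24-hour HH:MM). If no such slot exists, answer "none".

none

Jun → UTC: 11:15–11:30, 14:30–14:45, 15:45–17:00, 17:15–22:00.
Vera → UTC: 09:00–09:15, 11:00–11:30, 13:30–13:45, 15:00–17:00.
Thandi → UTC: 13:00–13:15, 13:45–14:00, 14:15–15:45, 16:30–17:00, 19:15–20:45.
Jun ∩ Vera: 11:15–11:30, 15:45–17:00.
Jun ∩ Vera ∩ Thandi: 16:30–17:00.
Windows ≥ 75 min: (none).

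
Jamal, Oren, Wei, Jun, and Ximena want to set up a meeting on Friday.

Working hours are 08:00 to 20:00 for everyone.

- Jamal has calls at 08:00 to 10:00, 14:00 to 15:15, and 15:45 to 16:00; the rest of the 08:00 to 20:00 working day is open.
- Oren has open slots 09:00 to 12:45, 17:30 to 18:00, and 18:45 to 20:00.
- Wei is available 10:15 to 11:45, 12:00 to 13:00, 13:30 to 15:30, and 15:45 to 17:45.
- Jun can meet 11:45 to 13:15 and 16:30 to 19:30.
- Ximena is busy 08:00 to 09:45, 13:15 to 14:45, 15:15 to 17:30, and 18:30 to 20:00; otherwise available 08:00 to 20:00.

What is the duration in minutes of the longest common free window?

Jamal free within 08:00–20:00: 10:00–14:00, 15:15–15:45, 16:00–20:00.
Ximena free within 08:00–20:00: 09:45–13:15, 14:45–15:15, 17:30–18:30.
Jamal ∩ Oren: 10:00–12:45, 17:30–18:00, 18:45–20:00.
Jamal ∩ Oren ∩ Wei: 10:15–11:45, 12:00–12:45, 17:30–17:45.
Jamal ∩ Oren ∩ Wei ∩ Jun: 12:00–12:45, 17:30–17:45.
Jamal ∩ Oren ∩ Wei ∩ Jun ∩ Ximena: 12:00–12:45, 17:30–17:45.
Common window lengths: 45, 15 min; longest is 45.

45 minutes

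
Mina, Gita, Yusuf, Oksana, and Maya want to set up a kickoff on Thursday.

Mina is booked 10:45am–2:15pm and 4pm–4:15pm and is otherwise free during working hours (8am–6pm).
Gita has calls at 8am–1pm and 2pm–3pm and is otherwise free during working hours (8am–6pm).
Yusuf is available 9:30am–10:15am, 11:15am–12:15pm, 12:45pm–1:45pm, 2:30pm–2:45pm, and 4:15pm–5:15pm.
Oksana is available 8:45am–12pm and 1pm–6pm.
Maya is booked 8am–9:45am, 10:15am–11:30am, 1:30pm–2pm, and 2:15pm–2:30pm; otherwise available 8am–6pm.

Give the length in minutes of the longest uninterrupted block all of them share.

Mina free within 08:00–18:00: 08:00–10:45, 14:15–16:00, 16:15–18:00.
Gita free within 08:00–18:00: 13:00–14:00, 15:00–18:00.
Maya free within 08:00–18:00: 09:45–10:15, 11:30–13:30, 14:00–14:15, 14:30–18:00.
Mina ∩ Gita: 15:00–16:00, 16:15–18:00.
Mina ∩ Gita ∩ Yusuf: 16:15–17:15.
Mina ∩ Gita ∩ Yusuf ∩ Oksana: 16:15–17:15.
Mina ∩ Gita ∩ Yusuf ∩ Oksana ∩ Maya: 16:15–17:15.
Single common window of 60 minutes.

60 minutes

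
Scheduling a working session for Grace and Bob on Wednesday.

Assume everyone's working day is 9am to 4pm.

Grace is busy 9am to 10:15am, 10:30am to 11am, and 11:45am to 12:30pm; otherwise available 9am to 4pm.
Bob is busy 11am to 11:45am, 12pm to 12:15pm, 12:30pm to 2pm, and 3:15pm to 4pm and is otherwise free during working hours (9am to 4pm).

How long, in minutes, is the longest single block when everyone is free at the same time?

75 minutes

Grace free within 09:00–16:00: 10:15–10:30, 11:00–11:45, 12:30–16:00.
Bob free within 09:00–16:00: 09:00–11:00, 11:45–12:00, 12:15–12:30, 14:00–15:15.
Grace ∩ Bob: 10:15–10:30, 14:00–15:15.
Common window lengths: 15, 75 min; longest is 75.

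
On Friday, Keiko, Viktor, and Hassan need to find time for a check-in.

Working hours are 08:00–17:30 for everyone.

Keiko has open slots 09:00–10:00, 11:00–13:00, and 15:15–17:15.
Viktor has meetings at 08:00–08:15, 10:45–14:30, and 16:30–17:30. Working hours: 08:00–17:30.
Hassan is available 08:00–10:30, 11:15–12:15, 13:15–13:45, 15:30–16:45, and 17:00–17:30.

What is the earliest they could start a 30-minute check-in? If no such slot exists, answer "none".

09:00

Viktor free within 08:00–17:30: 08:15–10:45, 14:30–16:30.
Keiko ∩ Viktor: 09:00–10:00, 15:15–16:30.
Keiko ∩ Viktor ∩ Hassan: 09:00–10:00, 15:30–16:30.
Windows ≥ 30 min: 09:00–10:00, 15:30–16:30.
Earliest such window starts at 09:00.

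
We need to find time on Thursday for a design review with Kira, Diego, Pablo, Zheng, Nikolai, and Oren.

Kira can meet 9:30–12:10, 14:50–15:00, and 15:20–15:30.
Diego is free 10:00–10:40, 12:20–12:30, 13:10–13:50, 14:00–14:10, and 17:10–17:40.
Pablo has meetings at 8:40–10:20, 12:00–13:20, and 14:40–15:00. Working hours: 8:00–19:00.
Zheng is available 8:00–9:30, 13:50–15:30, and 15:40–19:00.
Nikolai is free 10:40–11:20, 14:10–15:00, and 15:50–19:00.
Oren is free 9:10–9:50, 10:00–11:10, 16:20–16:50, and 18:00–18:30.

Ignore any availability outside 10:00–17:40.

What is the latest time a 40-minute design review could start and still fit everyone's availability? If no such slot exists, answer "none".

Pablo free within 08:00–19:00: 08:00–08:40, 10:20–12:00, 13:20–14:40, 15:00–19:00.
Kira ∩ Diego: 10:00–10:40.
Kira ∩ Diego ∩ Pablo: 10:20–10:40.
Kira ∩ Diego ∩ Pablo ∩ Zheng: (none).
Kira ∩ Diego ∩ Pablo ∩ Zheng ∩ Nikolai: (none).
Kira ∩ Diego ∩ Pablo ∩ Zheng ∩ Nikolai ∩ Oren: (none).
Restricted to 10:00–17:40: (none).
Windows ≥ 40 min: (none).

none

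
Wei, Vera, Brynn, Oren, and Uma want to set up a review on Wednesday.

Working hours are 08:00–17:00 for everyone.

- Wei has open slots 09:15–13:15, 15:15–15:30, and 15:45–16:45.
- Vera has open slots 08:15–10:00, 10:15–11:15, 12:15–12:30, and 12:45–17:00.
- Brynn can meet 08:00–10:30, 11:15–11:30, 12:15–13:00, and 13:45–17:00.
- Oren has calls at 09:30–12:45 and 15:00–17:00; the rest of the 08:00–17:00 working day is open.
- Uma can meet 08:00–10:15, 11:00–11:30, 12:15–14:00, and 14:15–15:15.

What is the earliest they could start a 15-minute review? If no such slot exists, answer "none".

09:15

Oren free within 08:00–17:00: 08:00–09:30, 12:45–15:00.
Wei ∩ Vera: 09:15–10:00, 10:15–11:15, 12:15–12:30, 12:45–13:15, 15:15–15:30, 15:45–16:45.
Wei ∩ Vera ∩ Brynn: 09:15–10:00, 10:15–10:30, 12:15–12:30, 12:45–13:00, 15:15–15:30, 15:45–16:45.
Wei ∩ Vera ∩ Brynn ∩ Oren: 09:15–09:30, 12:45–13:00.
Wei ∩ Vera ∩ Brynn ∩ Oren ∩ Uma: 09:15–09:30, 12:45–13:00.
Windows ≥ 15 min: 09:15–09:30, 12:45–13:00.
Earliest such window starts at 09:15.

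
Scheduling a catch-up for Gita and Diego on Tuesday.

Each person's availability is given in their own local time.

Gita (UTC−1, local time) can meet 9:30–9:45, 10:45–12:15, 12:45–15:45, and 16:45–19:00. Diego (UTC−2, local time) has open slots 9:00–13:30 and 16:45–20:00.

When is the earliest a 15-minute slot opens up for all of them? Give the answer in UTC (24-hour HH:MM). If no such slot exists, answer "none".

11:45

Gita → UTC: 10:30–10:45, 11:45–13:15, 13:45–16:45, 17:45–20:00.
Diego → UTC: 11:00–15:30, 18:45–22:00.
Gita ∩ Diego: 11:45–13:15, 13:45–15:30, 18:45–20:00.
Windows ≥ 15 min: 11:45–13:15, 13:45–15:30, 18:45–20:00.
Earliest such window starts at 11:45.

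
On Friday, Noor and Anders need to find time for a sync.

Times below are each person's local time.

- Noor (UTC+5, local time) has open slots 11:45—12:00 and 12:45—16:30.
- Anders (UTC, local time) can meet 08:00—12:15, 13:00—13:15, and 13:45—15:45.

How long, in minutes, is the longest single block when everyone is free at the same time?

210 minutes

Noor → UTC: 06:45–07:00, 07:45–11:30.
Anders → UTC: 08:00–12:15, 13:00–13:15, 13:45–15:45.
Noor ∩ Anders: 08:00–11:30.
Single common window of 210 minutes.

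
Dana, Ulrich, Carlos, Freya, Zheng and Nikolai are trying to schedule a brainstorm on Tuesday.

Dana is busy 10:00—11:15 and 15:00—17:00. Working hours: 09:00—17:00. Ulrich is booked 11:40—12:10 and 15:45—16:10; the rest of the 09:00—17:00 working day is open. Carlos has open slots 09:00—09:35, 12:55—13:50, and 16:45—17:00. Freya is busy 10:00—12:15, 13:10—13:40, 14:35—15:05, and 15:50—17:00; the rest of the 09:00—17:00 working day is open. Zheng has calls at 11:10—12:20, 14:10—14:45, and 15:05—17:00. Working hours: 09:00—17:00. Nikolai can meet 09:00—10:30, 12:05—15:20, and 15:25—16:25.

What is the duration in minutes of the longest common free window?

35 minutes

Dana free within 09:00–17:00: 09:00–10:00, 11:15–15:00.
Ulrich free within 09:00–17:00: 09:00–11:40, 12:10–15:45, 16:10–17:00.
Freya free within 09:00–17:00: 09:00–10:00, 12:15–13:10, 13:40–14:35, 15:05–15:50.
Zheng free within 09:00–17:00: 09:00–11:10, 12:20–14:10, 14:45–15:05.
Dana ∩ Ulrich: 09:00–10:00, 11:15–11:40, 12:10–15:00.
Dana ∩ Ulrich ∩ Carlos: 09:00–09:35, 12:55–13:50.
Dana ∩ Ulrich ∩ Carlos ∩ Freya: 09:00–09:35, 12:55–13:10, 13:40–13:50.
Dana ∩ Ulrich ∩ Carlos ∩ Freya ∩ Zheng: 09:00–09:35, 12:55–13:10, 13:40–13:50.
Dana ∩ Ulrich ∩ Carlos ∩ Freya ∩ Zheng ∩ Nikolai: 09:00–09:35, 12:55–13:10, 13:40–13:50.
Common window lengths: 35, 15, 10 min; longest is 35.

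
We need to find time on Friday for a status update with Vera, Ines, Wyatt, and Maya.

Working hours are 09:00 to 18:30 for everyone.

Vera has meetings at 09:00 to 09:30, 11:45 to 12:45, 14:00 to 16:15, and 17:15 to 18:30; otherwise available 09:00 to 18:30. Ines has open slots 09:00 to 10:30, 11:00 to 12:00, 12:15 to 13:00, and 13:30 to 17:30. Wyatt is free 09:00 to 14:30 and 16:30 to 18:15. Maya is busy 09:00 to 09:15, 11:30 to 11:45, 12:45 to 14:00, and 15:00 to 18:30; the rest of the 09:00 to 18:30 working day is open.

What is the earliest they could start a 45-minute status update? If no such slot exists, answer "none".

Vera free within 09:00–18:30: 09:30–11:45, 12:45–14:00, 16:15–17:15.
Maya free within 09:00–18:30: 09:15–11:30, 11:45–12:45, 14:00–15:00.
Vera ∩ Ines: 09:30–10:30, 11:00–11:45, 12:45–13:00, 13:30–14:00, 16:15–17:15.
Vera ∩ Ines ∩ Wyatt: 09:30–10:30, 11:00–11:45, 12:45–13:00, 13:30–14:00, 16:30–17:15.
Vera ∩ Ines ∩ Wyatt ∩ Maya: 09:30–10:30, 11:00–11:30.
Windows ≥ 45 min: 09:30–10:30.
Earliest such window starts at 09:30.

09:30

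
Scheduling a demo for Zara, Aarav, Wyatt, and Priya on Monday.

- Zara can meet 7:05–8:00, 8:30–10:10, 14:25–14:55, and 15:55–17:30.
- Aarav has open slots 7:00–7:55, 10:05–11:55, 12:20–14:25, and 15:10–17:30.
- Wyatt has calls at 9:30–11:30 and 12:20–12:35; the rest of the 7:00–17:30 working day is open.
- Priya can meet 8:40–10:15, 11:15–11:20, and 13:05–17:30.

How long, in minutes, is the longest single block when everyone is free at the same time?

95 minutes

Wyatt free within 07:00–17:30: 07:00–09:30, 11:30–12:20, 12:35–17:30.
Zara ∩ Aarav: 07:05–07:55, 10:05–10:10, 15:55–17:30.
Zara ∩ Aarav ∩ Wyatt: 07:05–07:55, 15:55–17:30.
Zara ∩ Aarav ∩ Wyatt ∩ Priya: 15:55–17:30.
Single common window of 95 minutes.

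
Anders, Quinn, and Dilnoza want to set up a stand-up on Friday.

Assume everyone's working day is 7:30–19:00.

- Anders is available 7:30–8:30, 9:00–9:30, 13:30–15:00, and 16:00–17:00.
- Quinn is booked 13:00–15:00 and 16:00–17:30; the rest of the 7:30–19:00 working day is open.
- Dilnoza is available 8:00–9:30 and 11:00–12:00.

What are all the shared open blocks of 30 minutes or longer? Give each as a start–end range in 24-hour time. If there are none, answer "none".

Quinn free within 07:30–19:00: 07:30–13:00, 15:00–16:00, 17:30–19:00.
Anders ∩ Quinn: 07:30–08:30, 09:00–09:30.
Anders ∩ Quinn ∩ Dilnoza: 08:00–08:30, 09:00–09:30.
Windows ≥ 30 min: 08:00–08:30, 09:00–09:30.

08:00–08:30, 09:00–09:30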